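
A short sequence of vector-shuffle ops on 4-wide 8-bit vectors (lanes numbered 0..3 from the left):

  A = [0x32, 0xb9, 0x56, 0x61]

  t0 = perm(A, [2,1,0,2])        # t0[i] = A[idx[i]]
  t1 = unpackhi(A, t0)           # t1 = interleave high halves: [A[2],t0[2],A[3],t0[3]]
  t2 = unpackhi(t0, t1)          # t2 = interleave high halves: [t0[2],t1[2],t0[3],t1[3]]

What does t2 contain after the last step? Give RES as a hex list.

t0 = [0x56, 0xb9, 0x32, 0x56]
t1 = [0x56, 0x32, 0x61, 0x56]
t2 = [0x32, 0x61, 0x56, 0x56]

RES = [ 0x32  0x61  0x56  0x56 ]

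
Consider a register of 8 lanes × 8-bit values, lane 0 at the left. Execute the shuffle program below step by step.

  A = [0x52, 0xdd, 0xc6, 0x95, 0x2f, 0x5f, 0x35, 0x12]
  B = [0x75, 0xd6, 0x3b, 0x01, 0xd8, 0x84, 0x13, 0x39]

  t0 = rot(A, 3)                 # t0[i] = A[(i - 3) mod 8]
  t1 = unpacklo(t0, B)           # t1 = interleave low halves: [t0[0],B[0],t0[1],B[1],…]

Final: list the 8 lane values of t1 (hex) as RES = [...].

RES = [0x5f, 0x75, 0x35, 0xd6, 0x12, 0x3b, 0x52, 0x01]

t0 = [0x5f, 0x35, 0x12, 0x52, 0xdd, 0xc6, 0x95, 0x2f]
t1 = [0x5f, 0x75, 0x35, 0xd6, 0x12, 0x3b, 0x52, 0x01]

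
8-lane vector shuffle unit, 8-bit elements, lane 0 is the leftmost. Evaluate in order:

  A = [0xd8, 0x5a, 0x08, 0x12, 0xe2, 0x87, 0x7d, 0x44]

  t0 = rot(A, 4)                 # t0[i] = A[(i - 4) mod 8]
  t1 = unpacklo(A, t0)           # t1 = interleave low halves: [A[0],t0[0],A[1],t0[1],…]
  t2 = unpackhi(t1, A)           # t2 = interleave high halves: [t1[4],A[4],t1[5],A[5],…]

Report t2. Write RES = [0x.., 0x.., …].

→ t0 |e2|87|7d|44|d8|5a|08|12|
→ t1 |d8|e2|5a|87|08|7d|12|44|
→ t2 |08|e2|7d|87|12|7d|44|44|

RES = [0x08, 0xe2, 0x7d, 0x87, 0x12, 0x7d, 0x44, 0x44]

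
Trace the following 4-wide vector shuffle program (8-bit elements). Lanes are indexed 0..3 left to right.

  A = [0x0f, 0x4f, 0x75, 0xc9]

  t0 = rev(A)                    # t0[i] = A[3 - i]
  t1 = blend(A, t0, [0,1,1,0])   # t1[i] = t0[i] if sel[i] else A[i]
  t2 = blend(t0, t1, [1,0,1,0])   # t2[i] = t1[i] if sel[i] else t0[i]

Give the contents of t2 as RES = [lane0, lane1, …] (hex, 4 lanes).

  t0: c9 75 4f 0f
  t1: 0f 75 4f c9
  t2: 0f 75 4f 0f

RES = [ 0x0f  0x75  0x4f  0x0f ]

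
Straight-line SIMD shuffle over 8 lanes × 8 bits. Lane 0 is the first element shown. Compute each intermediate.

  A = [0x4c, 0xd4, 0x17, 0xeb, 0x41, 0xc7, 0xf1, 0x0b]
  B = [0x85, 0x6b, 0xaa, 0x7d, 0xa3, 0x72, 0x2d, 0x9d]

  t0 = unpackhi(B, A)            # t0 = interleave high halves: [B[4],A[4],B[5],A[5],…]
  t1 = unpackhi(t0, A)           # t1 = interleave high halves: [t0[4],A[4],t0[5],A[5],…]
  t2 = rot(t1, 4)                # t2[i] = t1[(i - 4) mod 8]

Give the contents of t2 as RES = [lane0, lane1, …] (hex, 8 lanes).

→ t0 |a3|41|72|c7|2d|f1|9d|0b|
→ t1 |2d|41|f1|c7|9d|f1|0b|0b|
→ t2 |9d|f1|0b|0b|2d|41|f1|c7|

RES = [0x9d, 0xf1, 0x0b, 0x0b, 0x2d, 0x41, 0xf1, 0xc7]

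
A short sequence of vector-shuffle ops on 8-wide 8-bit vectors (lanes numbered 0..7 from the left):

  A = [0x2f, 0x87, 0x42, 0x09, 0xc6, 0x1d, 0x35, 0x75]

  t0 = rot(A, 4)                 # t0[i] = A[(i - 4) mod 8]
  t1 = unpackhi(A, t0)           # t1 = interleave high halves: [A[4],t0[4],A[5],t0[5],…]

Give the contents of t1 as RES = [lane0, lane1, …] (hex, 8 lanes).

RES = [ 0xc6  0x2f  0x1d  0x87  0x35  0x42  0x75  0x09 ]

t0 = [0xc6, 0x1d, 0x35, 0x75, 0x2f, 0x87, 0x42, 0x09]
t1 = [0xc6, 0x2f, 0x1d, 0x87, 0x35, 0x42, 0x75, 0x09]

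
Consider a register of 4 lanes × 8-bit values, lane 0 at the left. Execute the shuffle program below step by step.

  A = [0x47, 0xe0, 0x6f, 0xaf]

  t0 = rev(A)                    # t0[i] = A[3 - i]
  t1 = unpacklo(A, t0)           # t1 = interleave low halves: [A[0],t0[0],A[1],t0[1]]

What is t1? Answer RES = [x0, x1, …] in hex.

RES = [0x47, 0xaf, 0xe0, 0x6f]

  t0: af 6f e0 47
  t1: 47 af e0 6f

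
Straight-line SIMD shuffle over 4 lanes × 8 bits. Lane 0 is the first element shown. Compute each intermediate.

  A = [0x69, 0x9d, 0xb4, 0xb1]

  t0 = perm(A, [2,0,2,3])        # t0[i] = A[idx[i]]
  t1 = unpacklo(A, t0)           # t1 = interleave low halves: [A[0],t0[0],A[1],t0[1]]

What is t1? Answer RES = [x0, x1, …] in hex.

RES = [ 0x69  0xb4  0x9d  0x69 ]

t0 = [0xb4, 0x69, 0xb4, 0xb1]
t1 = [0x69, 0xb4, 0x9d, 0x69]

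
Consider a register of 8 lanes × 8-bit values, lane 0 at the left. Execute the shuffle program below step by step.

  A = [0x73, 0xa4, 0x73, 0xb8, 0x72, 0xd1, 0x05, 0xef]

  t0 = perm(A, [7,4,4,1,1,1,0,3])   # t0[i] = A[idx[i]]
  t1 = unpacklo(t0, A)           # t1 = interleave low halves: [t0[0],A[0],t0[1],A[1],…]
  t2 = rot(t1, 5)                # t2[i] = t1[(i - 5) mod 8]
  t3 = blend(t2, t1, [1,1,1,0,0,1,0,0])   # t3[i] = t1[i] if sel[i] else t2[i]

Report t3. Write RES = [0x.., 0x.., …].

RES = [ 0xef  0x73  0x72  0xa4  0xb8  0x73  0x73  0x72 ]

t0 = [0xef, 0x72, 0x72, 0xa4, 0xa4, 0xa4, 0x73, 0xb8]
t1 = [0xef, 0x73, 0x72, 0xa4, 0x72, 0x73, 0xa4, 0xb8]
t2 = [0xa4, 0x72, 0x73, 0xa4, 0xb8, 0xef, 0x73, 0x72]
t3 = [0xef, 0x73, 0x72, 0xa4, 0xb8, 0x73, 0x73, 0x72]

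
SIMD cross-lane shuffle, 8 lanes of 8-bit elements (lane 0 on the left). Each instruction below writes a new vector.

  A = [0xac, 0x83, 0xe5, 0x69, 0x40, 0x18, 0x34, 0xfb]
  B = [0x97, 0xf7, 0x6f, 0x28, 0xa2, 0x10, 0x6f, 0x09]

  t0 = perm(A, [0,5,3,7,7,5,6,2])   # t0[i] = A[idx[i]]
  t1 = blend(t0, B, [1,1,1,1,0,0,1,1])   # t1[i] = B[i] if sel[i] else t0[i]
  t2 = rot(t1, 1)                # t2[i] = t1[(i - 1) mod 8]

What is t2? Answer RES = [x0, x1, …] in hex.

RES = [0x09, 0x97, 0xf7, 0x6f, 0x28, 0xfb, 0x18, 0x6f]

  t0: ac 18 69 fb fb 18 34 e5
  t1: 97 f7 6f 28 fb 18 6f 09
  t2: 09 97 f7 6f 28 fb 18 6f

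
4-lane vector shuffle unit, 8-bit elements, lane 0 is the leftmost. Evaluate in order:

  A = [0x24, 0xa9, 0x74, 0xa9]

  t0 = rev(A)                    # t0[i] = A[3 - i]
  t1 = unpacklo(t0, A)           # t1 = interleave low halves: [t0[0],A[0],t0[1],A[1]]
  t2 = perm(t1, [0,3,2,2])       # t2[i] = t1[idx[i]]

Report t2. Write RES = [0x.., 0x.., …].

RES = [0xa9, 0xa9, 0x74, 0x74]

t0 = [0xa9, 0x74, 0xa9, 0x24]
t1 = [0xa9, 0x24, 0x74, 0xa9]
t2 = [0xa9, 0xa9, 0x74, 0x74]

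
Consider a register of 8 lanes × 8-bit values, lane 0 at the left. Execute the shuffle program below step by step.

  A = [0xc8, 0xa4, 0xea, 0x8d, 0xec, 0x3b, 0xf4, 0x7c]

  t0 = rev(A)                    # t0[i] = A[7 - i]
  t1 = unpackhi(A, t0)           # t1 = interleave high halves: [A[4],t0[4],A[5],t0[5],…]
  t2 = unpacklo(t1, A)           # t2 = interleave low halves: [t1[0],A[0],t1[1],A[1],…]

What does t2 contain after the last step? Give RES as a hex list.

RES = [ 0xec  0xc8  0x8d  0xa4  0x3b  0xea  0xea  0x8d ]

t0 = [0x7c, 0xf4, 0x3b, 0xec, 0x8d, 0xea, 0xa4, 0xc8]
t1 = [0xec, 0x8d, 0x3b, 0xea, 0xf4, 0xa4, 0x7c, 0xc8]
t2 = [0xec, 0xc8, 0x8d, 0xa4, 0x3b, 0xea, 0xea, 0x8d]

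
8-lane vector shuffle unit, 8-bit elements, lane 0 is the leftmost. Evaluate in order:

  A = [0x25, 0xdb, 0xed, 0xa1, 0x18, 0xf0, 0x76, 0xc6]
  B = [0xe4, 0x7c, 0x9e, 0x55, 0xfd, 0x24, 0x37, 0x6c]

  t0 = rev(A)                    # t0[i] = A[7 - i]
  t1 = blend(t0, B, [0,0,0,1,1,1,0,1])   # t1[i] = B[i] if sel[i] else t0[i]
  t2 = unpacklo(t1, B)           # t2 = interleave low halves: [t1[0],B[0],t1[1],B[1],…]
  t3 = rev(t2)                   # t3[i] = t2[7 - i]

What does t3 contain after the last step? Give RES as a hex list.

  t0: c6 76 f0 18 a1 ed db 25
  t1: c6 76 f0 55 fd 24 db 6c
  t2: c6 e4 76 7c f0 9e 55 55
  t3: 55 55 9e f0 7c 76 e4 c6

RES = [0x55, 0x55, 0x9e, 0xf0, 0x7c, 0x76, 0xe4, 0xc6]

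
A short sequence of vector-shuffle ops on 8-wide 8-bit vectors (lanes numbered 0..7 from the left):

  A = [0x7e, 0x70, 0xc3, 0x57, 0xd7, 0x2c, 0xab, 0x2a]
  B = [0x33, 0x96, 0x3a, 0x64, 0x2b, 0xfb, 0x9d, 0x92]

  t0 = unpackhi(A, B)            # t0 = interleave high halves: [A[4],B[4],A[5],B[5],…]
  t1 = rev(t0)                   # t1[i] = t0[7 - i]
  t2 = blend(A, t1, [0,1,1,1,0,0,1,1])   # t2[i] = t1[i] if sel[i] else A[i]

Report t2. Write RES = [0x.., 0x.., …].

→ t0 |d7|2b|2c|fb|ab|9d|2a|92|
→ t1 |92|2a|9d|ab|fb|2c|2b|d7|
→ t2 |7e|2a|9d|ab|d7|2c|2b|d7|

RES = [0x7e, 0x2a, 0x9d, 0xab, 0xd7, 0x2c, 0x2b, 0xd7]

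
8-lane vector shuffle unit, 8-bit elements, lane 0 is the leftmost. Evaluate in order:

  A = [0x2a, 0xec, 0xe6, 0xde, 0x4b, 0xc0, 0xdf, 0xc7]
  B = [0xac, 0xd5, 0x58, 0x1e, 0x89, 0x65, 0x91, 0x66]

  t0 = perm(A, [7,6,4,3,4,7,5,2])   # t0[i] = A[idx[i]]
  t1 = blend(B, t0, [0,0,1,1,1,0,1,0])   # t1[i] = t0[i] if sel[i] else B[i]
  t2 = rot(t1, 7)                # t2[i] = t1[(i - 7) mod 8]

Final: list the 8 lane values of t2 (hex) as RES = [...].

RES = [0xd5, 0x4b, 0xde, 0x4b, 0x65, 0xc0, 0x66, 0xac]

→ t0 |c7|df|4b|de|4b|c7|c0|e6|
→ t1 |ac|d5|4b|de|4b|65|c0|66|
→ t2 |d5|4b|de|4b|65|c0|66|ac|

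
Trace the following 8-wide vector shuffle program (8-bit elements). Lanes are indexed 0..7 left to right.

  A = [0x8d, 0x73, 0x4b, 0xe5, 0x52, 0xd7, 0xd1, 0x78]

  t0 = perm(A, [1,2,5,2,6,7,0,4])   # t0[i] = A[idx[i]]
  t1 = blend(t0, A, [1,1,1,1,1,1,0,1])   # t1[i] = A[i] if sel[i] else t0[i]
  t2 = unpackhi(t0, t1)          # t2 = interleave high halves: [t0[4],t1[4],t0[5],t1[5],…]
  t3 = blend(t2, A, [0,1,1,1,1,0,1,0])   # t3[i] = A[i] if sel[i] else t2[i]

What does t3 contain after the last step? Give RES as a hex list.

  t0: 73 4b d7 4b d1 78 8d 52
  t1: 8d 73 4b e5 52 d7 8d 78
  t2: d1 52 78 d7 8d 8d 52 78
  t3: d1 73 4b e5 52 8d d1 78

RES = [0xd1, 0x73, 0x4b, 0xe5, 0x52, 0x8d, 0xd1, 0x78]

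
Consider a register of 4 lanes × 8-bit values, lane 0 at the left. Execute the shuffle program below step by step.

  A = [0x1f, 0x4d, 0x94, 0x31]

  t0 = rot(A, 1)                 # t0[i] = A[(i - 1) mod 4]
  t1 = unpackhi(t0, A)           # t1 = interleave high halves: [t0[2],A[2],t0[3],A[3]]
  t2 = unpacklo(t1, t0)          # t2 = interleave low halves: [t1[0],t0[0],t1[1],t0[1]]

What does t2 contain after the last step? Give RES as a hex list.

RES = [0x4d, 0x31, 0x94, 0x1f]

t0 = [0x31, 0x1f, 0x4d, 0x94]
t1 = [0x4d, 0x94, 0x94, 0x31]
t2 = [0x4d, 0x31, 0x94, 0x1f]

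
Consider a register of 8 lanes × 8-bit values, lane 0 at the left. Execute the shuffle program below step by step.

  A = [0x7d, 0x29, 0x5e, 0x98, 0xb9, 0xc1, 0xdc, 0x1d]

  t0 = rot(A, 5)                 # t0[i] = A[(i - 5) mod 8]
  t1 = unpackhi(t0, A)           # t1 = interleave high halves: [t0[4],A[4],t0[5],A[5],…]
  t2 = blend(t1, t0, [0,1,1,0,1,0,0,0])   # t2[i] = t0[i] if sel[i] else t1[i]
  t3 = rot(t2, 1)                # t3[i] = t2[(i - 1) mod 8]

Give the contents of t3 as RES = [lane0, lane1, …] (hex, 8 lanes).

→ t0 |98|b9|c1|dc|1d|7d|29|5e|
→ t1 |1d|b9|7d|c1|29|dc|5e|1d|
→ t2 |1d|b9|c1|c1|1d|dc|5e|1d|
→ t3 |1d|1d|b9|c1|c1|1d|dc|5e|

RES = [ 0x1d  0x1d  0xb9  0xc1  0xc1  0x1d  0xdc  0x5e ]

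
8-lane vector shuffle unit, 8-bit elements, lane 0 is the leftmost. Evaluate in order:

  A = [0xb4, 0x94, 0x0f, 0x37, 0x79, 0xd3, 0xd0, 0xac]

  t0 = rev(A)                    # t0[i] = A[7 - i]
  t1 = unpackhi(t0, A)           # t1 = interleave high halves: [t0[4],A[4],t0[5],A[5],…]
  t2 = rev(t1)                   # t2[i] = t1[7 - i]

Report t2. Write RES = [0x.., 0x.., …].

  t0: ac d0 d3 79 37 0f 94 b4
  t1: 37 79 0f d3 94 d0 b4 ac
  t2: ac b4 d0 94 d3 0f 79 37

RES = [0xac, 0xb4, 0xd0, 0x94, 0xd3, 0x0f, 0x79, 0x37]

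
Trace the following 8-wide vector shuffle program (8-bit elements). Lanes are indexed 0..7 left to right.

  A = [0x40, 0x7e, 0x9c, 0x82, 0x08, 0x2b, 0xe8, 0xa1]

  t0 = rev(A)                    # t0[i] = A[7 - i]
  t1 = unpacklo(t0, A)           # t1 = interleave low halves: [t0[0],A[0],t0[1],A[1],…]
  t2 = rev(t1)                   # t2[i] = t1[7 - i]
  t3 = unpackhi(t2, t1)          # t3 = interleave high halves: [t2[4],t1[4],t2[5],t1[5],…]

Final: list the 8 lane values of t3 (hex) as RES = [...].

  t0: a1 e8 2b 08 82 9c 7e 40
  t1: a1 40 e8 7e 2b 9c 08 82
  t2: 82 08 9c 2b 7e e8 40 a1
  t3: 7e 2b e8 9c 40 08 a1 82

RES = [ 0x7e  0x2b  0xe8  0x9c  0x40  0x08  0xa1  0x82 ]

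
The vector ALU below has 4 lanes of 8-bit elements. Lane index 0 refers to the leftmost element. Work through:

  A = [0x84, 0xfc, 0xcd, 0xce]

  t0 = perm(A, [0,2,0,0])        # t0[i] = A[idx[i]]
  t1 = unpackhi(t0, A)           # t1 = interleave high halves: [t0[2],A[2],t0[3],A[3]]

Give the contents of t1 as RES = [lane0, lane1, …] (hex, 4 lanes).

RES = [0x84, 0xcd, 0x84, 0xce]

  t0: 84 cd 84 84
  t1: 84 cd 84 ce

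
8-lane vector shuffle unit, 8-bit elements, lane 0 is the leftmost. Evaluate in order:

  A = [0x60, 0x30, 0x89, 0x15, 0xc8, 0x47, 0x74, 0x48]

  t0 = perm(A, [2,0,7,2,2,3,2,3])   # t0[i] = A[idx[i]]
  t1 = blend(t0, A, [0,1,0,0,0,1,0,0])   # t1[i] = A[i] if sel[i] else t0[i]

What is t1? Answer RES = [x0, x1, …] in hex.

  t0: 89 60 48 89 89 15 89 15
  t1: 89 30 48 89 89 47 89 15

RES = [0x89, 0x30, 0x48, 0x89, 0x89, 0x47, 0x89, 0x15]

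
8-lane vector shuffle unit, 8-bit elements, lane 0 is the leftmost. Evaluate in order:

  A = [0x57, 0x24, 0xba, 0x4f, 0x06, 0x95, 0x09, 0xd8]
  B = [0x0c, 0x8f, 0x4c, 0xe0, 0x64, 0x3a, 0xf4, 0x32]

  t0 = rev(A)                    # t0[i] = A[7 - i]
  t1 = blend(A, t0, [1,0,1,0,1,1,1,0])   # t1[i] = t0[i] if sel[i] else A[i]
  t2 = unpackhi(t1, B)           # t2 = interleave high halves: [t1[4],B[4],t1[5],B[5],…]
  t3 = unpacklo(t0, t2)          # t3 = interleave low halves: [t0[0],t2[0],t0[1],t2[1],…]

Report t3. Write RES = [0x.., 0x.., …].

RES = [ 0xd8  0x4f  0x09  0x64  0x95  0xba  0x06  0x3a ]

→ t0 |d8|09|95|06|4f|ba|24|57|
→ t1 |d8|24|95|4f|4f|ba|24|d8|
→ t2 |4f|64|ba|3a|24|f4|d8|32|
→ t3 |d8|4f|09|64|95|ba|06|3a|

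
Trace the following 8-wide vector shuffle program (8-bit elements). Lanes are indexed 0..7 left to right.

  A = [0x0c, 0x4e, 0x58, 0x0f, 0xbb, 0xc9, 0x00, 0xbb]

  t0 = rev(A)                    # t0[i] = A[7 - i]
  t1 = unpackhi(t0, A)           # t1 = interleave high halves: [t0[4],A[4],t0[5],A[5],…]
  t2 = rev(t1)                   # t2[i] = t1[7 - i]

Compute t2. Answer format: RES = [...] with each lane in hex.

t0 = [0xbb, 0x00, 0xc9, 0xbb, 0x0f, 0x58, 0x4e, 0x0c]
t1 = [0x0f, 0xbb, 0x58, 0xc9, 0x4e, 0x00, 0x0c, 0xbb]
t2 = [0xbb, 0x0c, 0x00, 0x4e, 0xc9, 0x58, 0xbb, 0x0f]

RES = [0xbb, 0x0c, 0x00, 0x4e, 0xc9, 0x58, 0xbb, 0x0f]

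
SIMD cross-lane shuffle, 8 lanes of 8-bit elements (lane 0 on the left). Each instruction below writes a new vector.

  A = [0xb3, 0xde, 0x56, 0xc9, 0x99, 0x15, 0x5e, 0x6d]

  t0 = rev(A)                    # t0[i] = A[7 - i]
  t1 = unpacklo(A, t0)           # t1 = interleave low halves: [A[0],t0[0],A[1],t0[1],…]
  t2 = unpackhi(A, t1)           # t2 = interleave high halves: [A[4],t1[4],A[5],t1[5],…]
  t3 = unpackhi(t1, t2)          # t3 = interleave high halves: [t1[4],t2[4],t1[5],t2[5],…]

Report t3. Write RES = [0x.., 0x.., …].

RES = [0x56, 0x5e, 0x15, 0xc9, 0xc9, 0x6d, 0x99, 0x99]

→ t0 |6d|5e|15|99|c9|56|de|b3|
→ t1 |b3|6d|de|5e|56|15|c9|99|
→ t2 |99|56|15|15|5e|c9|6d|99|
→ t3 |56|5e|15|c9|c9|6d|99|99|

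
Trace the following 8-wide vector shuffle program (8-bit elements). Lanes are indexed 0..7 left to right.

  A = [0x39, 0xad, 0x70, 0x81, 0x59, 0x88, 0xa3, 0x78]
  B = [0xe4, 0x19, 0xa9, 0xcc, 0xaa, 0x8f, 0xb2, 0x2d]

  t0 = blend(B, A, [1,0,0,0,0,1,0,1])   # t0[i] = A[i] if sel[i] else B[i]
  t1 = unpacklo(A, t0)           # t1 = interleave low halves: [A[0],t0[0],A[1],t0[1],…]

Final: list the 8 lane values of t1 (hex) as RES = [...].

RES = [ 0x39  0x39  0xad  0x19  0x70  0xa9  0x81  0xcc ]

  t0: 39 19 a9 cc aa 88 b2 78
  t1: 39 39 ad 19 70 a9 81 cc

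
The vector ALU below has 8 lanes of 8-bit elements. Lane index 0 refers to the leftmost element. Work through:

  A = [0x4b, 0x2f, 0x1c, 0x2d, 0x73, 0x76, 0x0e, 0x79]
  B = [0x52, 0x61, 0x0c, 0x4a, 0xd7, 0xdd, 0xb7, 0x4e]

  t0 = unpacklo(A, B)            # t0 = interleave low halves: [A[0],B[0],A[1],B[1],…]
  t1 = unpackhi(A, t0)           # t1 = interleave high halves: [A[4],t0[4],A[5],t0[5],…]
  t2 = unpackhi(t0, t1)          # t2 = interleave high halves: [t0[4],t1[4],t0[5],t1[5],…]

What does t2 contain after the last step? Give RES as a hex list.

  t0: 4b 52 2f 61 1c 0c 2d 4a
  t1: 73 1c 76 0c 0e 2d 79 4a
  t2: 1c 0e 0c 2d 2d 79 4a 4a

RES = [0x1c, 0x0e, 0x0c, 0x2d, 0x2d, 0x79, 0x4a, 0x4a]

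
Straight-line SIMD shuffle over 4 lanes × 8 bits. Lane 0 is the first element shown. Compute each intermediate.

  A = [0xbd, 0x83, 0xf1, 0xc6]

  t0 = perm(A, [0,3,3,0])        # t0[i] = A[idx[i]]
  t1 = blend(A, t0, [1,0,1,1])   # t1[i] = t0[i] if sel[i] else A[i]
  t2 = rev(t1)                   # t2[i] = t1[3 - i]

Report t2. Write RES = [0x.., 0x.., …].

→ t0 |bd|c6|c6|bd|
→ t1 |bd|83|c6|bd|
→ t2 |bd|c6|83|bd|

RES = [0xbd, 0xc6, 0x83, 0xbd]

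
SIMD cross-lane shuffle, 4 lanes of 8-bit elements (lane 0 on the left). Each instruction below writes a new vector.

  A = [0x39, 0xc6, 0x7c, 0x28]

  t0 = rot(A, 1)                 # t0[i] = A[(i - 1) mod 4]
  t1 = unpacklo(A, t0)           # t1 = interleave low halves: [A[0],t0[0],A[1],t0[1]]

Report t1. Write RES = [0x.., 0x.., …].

  t0: 28 39 c6 7c
  t1: 39 28 c6 39

RES = [ 0x39  0x28  0xc6  0x39 ]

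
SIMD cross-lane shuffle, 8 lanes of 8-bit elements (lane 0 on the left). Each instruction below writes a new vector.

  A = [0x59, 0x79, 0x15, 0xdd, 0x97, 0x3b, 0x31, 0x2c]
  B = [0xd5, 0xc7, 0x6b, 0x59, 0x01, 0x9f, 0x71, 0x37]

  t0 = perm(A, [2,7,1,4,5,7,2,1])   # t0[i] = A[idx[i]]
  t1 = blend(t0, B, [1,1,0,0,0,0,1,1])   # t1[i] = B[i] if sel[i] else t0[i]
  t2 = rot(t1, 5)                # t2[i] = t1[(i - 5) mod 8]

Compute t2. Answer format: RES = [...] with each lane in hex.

RES = [ 0x97  0x3b  0x2c  0x71  0x37  0xd5  0xc7  0x79 ]

  t0: 15 2c 79 97 3b 2c 15 79
  t1: d5 c7 79 97 3b 2c 71 37
  t2: 97 3b 2c 71 37 d5 c7 79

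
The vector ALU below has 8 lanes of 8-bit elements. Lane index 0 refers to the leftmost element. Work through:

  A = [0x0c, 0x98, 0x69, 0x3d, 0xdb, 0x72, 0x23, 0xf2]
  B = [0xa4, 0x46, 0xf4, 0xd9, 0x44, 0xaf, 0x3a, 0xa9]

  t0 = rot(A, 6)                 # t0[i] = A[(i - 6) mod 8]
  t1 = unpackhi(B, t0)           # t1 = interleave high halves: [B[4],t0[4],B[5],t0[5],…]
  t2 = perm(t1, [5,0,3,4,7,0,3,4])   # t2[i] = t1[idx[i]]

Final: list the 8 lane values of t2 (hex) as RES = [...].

  t0: 69 3d db 72 23 f2 0c 98
  t1: 44 23 af f2 3a 0c a9 98
  t2: 0c 44 f2 3a 98 44 f2 3a

RES = [ 0x0c  0x44  0xf2  0x3a  0x98  0x44  0xf2  0x3a ]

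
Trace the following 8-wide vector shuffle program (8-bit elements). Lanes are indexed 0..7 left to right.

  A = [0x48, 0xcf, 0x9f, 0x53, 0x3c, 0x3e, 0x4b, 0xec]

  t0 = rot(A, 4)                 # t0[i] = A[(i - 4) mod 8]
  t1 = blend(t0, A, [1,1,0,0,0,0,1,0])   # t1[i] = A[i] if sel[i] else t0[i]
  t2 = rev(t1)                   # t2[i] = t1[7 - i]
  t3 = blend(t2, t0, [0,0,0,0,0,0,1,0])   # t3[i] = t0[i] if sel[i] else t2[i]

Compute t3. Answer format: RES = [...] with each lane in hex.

→ t0 |3c|3e|4b|ec|48|cf|9f|53|
→ t1 |48|cf|4b|ec|48|cf|4b|53|
→ t2 |53|4b|cf|48|ec|4b|cf|48|
→ t3 |53|4b|cf|48|ec|4b|9f|48|

RES = [ 0x53  0x4b  0xcf  0x48  0xec  0x4b  0x9f  0x48 ]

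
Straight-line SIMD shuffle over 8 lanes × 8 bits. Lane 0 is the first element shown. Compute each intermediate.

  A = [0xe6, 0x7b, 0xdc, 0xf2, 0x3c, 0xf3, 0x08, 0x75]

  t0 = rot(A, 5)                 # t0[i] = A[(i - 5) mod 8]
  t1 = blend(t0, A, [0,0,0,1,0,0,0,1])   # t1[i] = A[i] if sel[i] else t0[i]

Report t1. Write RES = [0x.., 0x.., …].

t0 = [0xf2, 0x3c, 0xf3, 0x08, 0x75, 0xe6, 0x7b, 0xdc]
t1 = [0xf2, 0x3c, 0xf3, 0xf2, 0x75, 0xe6, 0x7b, 0x75]

RES = [ 0xf2  0x3c  0xf3  0xf2  0x75  0xe6  0x7b  0x75 ]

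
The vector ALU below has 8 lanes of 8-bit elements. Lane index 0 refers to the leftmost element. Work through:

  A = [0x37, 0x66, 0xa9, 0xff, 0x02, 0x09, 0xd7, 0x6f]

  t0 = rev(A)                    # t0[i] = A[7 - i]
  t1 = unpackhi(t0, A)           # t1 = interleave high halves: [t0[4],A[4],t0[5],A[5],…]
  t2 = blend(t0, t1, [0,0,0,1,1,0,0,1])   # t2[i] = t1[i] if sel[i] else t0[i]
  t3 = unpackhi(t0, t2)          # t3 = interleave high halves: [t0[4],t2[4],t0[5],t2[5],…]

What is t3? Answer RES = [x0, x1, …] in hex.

→ t0 |6f|d7|09|02|ff|a9|66|37|
→ t1 |ff|02|a9|09|66|d7|37|6f|
→ t2 |6f|d7|09|09|66|a9|66|6f|
→ t3 |ff|66|a9|a9|66|66|37|6f|

RES = [0xff, 0x66, 0xa9, 0xa9, 0x66, 0x66, 0x37, 0x6f]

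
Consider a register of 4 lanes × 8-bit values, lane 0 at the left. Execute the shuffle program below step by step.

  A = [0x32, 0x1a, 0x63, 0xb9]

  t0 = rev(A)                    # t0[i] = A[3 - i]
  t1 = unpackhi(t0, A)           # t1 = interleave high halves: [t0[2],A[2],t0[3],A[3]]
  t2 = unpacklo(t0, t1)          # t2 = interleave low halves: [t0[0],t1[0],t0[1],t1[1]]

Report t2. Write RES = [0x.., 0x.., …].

→ t0 |b9|63|1a|32|
→ t1 |1a|63|32|b9|
→ t2 |b9|1a|63|63|

RES = [ 0xb9  0x1a  0x63  0x63 ]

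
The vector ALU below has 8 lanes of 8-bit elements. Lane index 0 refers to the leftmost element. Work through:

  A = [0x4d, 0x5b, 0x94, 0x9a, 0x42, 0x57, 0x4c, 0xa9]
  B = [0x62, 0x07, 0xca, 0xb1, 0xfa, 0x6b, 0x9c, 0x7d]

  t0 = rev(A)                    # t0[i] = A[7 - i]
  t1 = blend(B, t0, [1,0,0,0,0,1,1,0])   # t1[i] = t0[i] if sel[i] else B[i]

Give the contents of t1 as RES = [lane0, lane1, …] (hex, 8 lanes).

→ t0 |a9|4c|57|42|9a|94|5b|4d|
→ t1 |a9|07|ca|b1|fa|94|5b|7d|

RES = [0xa9, 0x07, 0xca, 0xb1, 0xfa, 0x94, 0x5b, 0x7d]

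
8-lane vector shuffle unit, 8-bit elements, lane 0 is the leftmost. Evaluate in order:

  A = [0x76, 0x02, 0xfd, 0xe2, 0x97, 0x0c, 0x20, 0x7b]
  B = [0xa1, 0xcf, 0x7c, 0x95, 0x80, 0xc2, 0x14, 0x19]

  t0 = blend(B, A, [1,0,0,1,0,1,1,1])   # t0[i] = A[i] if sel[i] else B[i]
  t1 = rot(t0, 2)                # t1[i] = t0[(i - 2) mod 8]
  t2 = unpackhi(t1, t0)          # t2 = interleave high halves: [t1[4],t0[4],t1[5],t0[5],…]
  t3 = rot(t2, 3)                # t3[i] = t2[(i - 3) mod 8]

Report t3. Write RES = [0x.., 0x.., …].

→ t0 |76|cf|7c|e2|80|0c|20|7b|
→ t1 |20|7b|76|cf|7c|e2|80|0c|
→ t2 |7c|80|e2|0c|80|20|0c|7b|
→ t3 |20|0c|7b|7c|80|e2|0c|80|

RES = [0x20, 0x0c, 0x7b, 0x7c, 0x80, 0xe2, 0x0c, 0x80]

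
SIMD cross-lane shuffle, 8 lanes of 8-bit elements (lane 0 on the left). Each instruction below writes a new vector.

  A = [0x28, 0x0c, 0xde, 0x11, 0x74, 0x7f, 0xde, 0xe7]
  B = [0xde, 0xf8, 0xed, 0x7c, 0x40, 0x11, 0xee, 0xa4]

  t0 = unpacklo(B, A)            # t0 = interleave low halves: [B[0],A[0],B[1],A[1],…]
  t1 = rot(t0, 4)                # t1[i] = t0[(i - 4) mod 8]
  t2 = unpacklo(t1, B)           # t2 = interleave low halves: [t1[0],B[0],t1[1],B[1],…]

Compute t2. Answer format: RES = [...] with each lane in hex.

t0 = [0xde, 0x28, 0xf8, 0x0c, 0xed, 0xde, 0x7c, 0x11]
t1 = [0xed, 0xde, 0x7c, 0x11, 0xde, 0x28, 0xf8, 0x0c]
t2 = [0xed, 0xde, 0xde, 0xf8, 0x7c, 0xed, 0x11, 0x7c]

RES = [ 0xed  0xde  0xde  0xf8  0x7c  0xed  0x11  0x7c ]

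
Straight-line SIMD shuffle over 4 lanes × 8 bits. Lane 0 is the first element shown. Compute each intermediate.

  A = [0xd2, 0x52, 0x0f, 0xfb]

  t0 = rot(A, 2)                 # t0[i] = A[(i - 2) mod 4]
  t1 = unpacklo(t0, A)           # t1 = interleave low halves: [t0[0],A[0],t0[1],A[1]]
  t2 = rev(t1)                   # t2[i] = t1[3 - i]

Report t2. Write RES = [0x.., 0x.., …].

RES = [0x52, 0xfb, 0xd2, 0x0f]

→ t0 |0f|fb|d2|52|
→ t1 |0f|d2|fb|52|
→ t2 |52|fb|d2|0f|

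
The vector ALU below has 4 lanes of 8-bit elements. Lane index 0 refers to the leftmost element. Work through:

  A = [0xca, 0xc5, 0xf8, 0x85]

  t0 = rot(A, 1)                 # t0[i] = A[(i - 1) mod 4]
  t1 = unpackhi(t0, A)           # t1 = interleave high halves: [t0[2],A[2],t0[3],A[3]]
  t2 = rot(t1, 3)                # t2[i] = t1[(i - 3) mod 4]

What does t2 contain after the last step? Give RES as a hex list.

t0 = [0x85, 0xca, 0xc5, 0xf8]
t1 = [0xc5, 0xf8, 0xf8, 0x85]
t2 = [0xf8, 0xf8, 0x85, 0xc5]

RES = [ 0xf8  0xf8  0x85  0xc5 ]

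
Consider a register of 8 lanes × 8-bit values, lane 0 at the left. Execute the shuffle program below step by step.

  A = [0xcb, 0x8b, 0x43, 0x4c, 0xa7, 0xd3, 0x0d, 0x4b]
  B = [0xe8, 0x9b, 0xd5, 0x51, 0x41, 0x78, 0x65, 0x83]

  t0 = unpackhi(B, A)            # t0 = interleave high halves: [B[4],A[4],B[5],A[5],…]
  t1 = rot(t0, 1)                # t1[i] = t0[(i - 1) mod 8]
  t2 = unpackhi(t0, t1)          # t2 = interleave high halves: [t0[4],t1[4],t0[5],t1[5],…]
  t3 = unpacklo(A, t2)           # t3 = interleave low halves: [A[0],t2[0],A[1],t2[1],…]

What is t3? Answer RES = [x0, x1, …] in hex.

  t0: 41 a7 78 d3 65 0d 83 4b
  t1: 4b 41 a7 78 d3 65 0d 83
  t2: 65 d3 0d 65 83 0d 4b 83
  t3: cb 65 8b d3 43 0d 4c 65

RES = [0xcb, 0x65, 0x8b, 0xd3, 0x43, 0x0d, 0x4c, 0x65]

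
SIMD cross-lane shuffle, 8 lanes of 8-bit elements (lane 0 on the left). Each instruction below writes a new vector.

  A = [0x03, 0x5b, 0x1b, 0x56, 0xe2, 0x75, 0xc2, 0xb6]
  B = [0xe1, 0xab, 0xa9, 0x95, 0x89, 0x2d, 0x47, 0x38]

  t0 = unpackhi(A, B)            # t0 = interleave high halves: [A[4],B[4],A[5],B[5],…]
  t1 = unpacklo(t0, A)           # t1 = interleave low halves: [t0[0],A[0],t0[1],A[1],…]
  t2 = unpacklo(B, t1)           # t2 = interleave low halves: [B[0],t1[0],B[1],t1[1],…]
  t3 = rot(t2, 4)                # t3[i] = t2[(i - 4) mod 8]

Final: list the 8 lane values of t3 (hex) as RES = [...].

→ t0 |e2|89|75|2d|c2|47|b6|38|
→ t1 |e2|03|89|5b|75|1b|2d|56|
→ t2 |e1|e2|ab|03|a9|89|95|5b|
→ t3 |a9|89|95|5b|e1|e2|ab|03|

RES = [0xa9, 0x89, 0x95, 0x5b, 0xe1, 0xe2, 0xab, 0x03]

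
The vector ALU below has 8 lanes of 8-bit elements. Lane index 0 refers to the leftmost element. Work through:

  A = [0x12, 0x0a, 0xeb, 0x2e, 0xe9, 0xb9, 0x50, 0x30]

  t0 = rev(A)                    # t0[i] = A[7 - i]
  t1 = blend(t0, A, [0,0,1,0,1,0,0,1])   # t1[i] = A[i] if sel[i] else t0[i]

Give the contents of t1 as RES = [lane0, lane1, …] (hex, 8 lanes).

t0 = [0x30, 0x50, 0xb9, 0xe9, 0x2e, 0xeb, 0x0a, 0x12]
t1 = [0x30, 0x50, 0xeb, 0xe9, 0xe9, 0xeb, 0x0a, 0x30]

RES = [0x30, 0x50, 0xeb, 0xe9, 0xe9, 0xeb, 0x0a, 0x30]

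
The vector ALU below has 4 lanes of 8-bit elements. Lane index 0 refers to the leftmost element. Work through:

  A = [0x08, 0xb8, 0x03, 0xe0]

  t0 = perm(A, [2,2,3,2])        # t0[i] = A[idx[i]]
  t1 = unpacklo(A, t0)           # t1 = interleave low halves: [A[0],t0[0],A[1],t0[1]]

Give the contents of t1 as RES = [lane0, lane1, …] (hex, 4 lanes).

  t0: 03 03 e0 03
  t1: 08 03 b8 03

RES = [0x08, 0x03, 0xb8, 0x03]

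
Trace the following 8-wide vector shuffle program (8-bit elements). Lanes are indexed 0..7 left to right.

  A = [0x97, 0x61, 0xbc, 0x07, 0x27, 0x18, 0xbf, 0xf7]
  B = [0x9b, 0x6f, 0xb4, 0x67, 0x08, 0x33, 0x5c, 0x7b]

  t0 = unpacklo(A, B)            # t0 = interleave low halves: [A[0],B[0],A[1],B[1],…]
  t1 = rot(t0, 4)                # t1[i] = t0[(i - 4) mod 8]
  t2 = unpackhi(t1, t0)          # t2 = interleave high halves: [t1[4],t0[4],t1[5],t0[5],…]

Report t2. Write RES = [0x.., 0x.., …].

RES = [0x97, 0xbc, 0x9b, 0xb4, 0x61, 0x07, 0x6f, 0x67]

→ t0 |97|9b|61|6f|bc|b4|07|67|
→ t1 |bc|b4|07|67|97|9b|61|6f|
→ t2 |97|bc|9b|b4|61|07|6f|67|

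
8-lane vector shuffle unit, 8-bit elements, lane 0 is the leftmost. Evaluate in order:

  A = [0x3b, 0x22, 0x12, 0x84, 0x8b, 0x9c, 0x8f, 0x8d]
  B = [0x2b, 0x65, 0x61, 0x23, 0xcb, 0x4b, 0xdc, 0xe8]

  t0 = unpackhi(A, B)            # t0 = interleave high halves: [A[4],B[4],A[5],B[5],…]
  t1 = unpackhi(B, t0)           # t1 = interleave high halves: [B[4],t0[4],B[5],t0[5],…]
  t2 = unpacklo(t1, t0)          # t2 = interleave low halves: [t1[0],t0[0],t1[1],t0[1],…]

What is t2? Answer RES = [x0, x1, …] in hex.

t0 = [0x8b, 0xcb, 0x9c, 0x4b, 0x8f, 0xdc, 0x8d, 0xe8]
t1 = [0xcb, 0x8f, 0x4b, 0xdc, 0xdc, 0x8d, 0xe8, 0xe8]
t2 = [0xcb, 0x8b, 0x8f, 0xcb, 0x4b, 0x9c, 0xdc, 0x4b]

RES = [0xcb, 0x8b, 0x8f, 0xcb, 0x4b, 0x9c, 0xdc, 0x4b]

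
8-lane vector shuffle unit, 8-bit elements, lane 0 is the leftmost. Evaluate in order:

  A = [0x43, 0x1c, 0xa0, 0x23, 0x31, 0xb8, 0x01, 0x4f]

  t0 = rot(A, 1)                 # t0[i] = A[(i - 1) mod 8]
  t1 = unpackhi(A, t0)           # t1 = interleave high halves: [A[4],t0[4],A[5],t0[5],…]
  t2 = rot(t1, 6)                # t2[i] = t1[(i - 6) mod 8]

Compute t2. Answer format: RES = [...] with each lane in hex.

RES = [ 0xb8  0x31  0x01  0xb8  0x4f  0x01  0x31  0x23 ]

t0 = [0x4f, 0x43, 0x1c, 0xa0, 0x23, 0x31, 0xb8, 0x01]
t1 = [0x31, 0x23, 0xb8, 0x31, 0x01, 0xb8, 0x4f, 0x01]
t2 = [0xb8, 0x31, 0x01, 0xb8, 0x4f, 0x01, 0x31, 0x23]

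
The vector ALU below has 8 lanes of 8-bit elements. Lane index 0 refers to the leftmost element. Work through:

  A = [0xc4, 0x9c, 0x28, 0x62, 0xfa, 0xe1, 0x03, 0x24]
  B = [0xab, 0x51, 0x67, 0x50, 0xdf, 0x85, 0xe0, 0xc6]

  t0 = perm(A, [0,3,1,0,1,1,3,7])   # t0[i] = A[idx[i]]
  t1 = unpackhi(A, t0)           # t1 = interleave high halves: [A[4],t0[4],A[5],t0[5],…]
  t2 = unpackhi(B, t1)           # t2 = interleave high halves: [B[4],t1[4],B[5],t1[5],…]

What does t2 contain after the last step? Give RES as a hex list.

RES = [0xdf, 0x03, 0x85, 0x62, 0xe0, 0x24, 0xc6, 0x24]

t0 = [0xc4, 0x62, 0x9c, 0xc4, 0x9c, 0x9c, 0x62, 0x24]
t1 = [0xfa, 0x9c, 0xe1, 0x9c, 0x03, 0x62, 0x24, 0x24]
t2 = [0xdf, 0x03, 0x85, 0x62, 0xe0, 0x24, 0xc6, 0x24]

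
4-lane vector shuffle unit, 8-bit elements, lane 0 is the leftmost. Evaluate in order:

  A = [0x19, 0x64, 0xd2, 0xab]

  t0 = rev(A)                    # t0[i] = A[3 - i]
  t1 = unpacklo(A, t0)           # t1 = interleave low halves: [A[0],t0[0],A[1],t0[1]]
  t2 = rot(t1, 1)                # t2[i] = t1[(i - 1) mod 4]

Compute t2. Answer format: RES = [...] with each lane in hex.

  t0: ab d2 64 19
  t1: 19 ab 64 d2
  t2: d2 19 ab 64

RES = [0xd2, 0x19, 0xab, 0x64]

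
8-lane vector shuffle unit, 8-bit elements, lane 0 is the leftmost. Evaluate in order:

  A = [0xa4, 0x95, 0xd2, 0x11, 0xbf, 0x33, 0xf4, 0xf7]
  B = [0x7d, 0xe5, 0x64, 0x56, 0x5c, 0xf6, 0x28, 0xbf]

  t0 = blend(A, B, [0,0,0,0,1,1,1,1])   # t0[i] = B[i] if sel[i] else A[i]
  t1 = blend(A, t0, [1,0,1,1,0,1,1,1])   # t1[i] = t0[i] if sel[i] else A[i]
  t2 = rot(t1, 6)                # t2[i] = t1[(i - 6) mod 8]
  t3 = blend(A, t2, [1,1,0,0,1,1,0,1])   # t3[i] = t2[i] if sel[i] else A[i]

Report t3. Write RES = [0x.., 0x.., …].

RES = [ 0xd2  0x11  0xd2  0x11  0x28  0xbf  0xf4  0x95 ]

  t0: a4 95 d2 11 5c f6 28 bf
  t1: a4 95 d2 11 bf f6 28 bf
  t2: d2 11 bf f6 28 bf a4 95
  t3: d2 11 d2 11 28 bf f4 95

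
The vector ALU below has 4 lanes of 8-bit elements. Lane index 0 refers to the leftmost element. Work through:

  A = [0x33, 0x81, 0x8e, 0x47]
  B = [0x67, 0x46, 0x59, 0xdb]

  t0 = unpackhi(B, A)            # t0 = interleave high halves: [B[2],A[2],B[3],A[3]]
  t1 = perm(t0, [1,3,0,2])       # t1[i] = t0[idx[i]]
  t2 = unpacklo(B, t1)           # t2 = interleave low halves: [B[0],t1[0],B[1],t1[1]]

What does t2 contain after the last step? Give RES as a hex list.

RES = [0x67, 0x8e, 0x46, 0x47]

t0 = [0x59, 0x8e, 0xdb, 0x47]
t1 = [0x8e, 0x47, 0x59, 0xdb]
t2 = [0x67, 0x8e, 0x46, 0x47]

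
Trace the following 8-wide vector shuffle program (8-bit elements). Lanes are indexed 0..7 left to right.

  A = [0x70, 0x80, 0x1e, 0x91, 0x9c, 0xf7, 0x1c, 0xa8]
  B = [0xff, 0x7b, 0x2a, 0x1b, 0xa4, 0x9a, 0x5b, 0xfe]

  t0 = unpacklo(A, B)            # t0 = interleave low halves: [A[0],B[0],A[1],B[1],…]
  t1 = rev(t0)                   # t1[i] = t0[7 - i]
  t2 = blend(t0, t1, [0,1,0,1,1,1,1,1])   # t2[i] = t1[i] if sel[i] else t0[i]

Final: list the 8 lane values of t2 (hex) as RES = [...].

RES = [ 0x70  0x91  0x80  0x1e  0x7b  0x80  0xff  0x70 ]

  t0: 70 ff 80 7b 1e 2a 91 1b
  t1: 1b 91 2a 1e 7b 80 ff 70
  t2: 70 91 80 1e 7b 80 ff 70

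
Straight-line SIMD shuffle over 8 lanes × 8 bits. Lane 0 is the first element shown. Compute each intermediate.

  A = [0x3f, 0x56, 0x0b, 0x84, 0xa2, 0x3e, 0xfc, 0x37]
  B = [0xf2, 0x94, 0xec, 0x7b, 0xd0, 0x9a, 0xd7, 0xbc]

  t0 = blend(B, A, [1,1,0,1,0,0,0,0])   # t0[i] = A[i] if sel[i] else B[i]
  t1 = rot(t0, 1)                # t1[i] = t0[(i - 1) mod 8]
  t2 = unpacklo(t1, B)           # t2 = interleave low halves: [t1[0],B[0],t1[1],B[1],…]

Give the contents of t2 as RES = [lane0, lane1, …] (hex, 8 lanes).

→ t0 |3f|56|ec|84|d0|9a|d7|bc|
→ t1 |bc|3f|56|ec|84|d0|9a|d7|
→ t2 |bc|f2|3f|94|56|ec|ec|7b|

RES = [ 0xbc  0xf2  0x3f  0x94  0x56  0xec  0xec  0x7b ]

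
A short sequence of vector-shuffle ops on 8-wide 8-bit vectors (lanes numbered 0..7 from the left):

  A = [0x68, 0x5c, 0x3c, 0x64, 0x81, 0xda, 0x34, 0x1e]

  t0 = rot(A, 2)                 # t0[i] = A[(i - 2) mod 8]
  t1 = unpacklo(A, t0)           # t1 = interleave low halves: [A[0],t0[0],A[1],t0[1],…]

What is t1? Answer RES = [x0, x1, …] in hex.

RES = [0x68, 0x34, 0x5c, 0x1e, 0x3c, 0x68, 0x64, 0x5c]

  t0: 34 1e 68 5c 3c 64 81 da
  t1: 68 34 5c 1e 3c 68 64 5c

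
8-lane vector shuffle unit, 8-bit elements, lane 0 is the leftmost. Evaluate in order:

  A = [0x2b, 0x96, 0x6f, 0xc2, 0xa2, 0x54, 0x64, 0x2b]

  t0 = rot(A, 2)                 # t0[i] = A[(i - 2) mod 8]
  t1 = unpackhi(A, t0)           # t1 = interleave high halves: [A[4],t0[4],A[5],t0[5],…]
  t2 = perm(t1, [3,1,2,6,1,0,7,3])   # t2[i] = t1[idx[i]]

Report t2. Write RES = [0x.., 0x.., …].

RES = [0xc2, 0x6f, 0x54, 0x2b, 0x6f, 0xa2, 0x54, 0xc2]

t0 = [0x64, 0x2b, 0x2b, 0x96, 0x6f, 0xc2, 0xa2, 0x54]
t1 = [0xa2, 0x6f, 0x54, 0xc2, 0x64, 0xa2, 0x2b, 0x54]
t2 = [0xc2, 0x6f, 0x54, 0x2b, 0x6f, 0xa2, 0x54, 0xc2]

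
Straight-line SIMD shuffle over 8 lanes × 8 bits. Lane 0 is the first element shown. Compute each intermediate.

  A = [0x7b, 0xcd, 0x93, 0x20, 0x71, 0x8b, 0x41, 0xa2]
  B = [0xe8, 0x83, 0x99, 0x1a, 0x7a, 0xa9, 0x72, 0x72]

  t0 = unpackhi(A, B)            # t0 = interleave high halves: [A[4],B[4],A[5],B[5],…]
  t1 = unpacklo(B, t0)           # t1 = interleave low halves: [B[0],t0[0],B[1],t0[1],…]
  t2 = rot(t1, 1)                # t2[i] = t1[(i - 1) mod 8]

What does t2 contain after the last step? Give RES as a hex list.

RES = [ 0xa9  0xe8  0x71  0x83  0x7a  0x99  0x8b  0x1a ]

t0 = [0x71, 0x7a, 0x8b, 0xa9, 0x41, 0x72, 0xa2, 0x72]
t1 = [0xe8, 0x71, 0x83, 0x7a, 0x99, 0x8b, 0x1a, 0xa9]
t2 = [0xa9, 0xe8, 0x71, 0x83, 0x7a, 0x99, 0x8b, 0x1a]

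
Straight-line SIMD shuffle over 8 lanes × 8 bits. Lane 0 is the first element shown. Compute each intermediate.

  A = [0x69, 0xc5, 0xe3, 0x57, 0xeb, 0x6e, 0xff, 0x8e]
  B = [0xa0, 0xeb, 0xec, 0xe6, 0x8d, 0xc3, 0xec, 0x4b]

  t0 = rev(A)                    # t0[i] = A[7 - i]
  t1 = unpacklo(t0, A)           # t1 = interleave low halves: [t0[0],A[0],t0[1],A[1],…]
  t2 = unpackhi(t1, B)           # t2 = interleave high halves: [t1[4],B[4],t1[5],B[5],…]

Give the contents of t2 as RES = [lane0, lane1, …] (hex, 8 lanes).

t0 = [0x8e, 0xff, 0x6e, 0xeb, 0x57, 0xe3, 0xc5, 0x69]
t1 = [0x8e, 0x69, 0xff, 0xc5, 0x6e, 0xe3, 0xeb, 0x57]
t2 = [0x6e, 0x8d, 0xe3, 0xc3, 0xeb, 0xec, 0x57, 0x4b]

RES = [0x6e, 0x8d, 0xe3, 0xc3, 0xeb, 0xec, 0x57, 0x4b]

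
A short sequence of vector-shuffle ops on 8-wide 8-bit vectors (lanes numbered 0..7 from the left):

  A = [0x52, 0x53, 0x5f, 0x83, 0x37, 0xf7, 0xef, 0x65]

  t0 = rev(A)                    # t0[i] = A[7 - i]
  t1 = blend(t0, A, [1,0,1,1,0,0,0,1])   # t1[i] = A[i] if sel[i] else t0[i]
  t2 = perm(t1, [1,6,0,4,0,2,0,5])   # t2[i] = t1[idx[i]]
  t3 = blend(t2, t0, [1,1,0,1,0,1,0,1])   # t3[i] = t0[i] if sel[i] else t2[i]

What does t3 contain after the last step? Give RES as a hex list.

t0 = [0x65, 0xef, 0xf7, 0x37, 0x83, 0x5f, 0x53, 0x52]
t1 = [0x52, 0xef, 0x5f, 0x83, 0x83, 0x5f, 0x53, 0x65]
t2 = [0xef, 0x53, 0x52, 0x83, 0x52, 0x5f, 0x52, 0x5f]
t3 = [0x65, 0xef, 0x52, 0x37, 0x52, 0x5f, 0x52, 0x52]

RES = [ 0x65  0xef  0x52  0x37  0x52  0x5f  0x52  0x52 ]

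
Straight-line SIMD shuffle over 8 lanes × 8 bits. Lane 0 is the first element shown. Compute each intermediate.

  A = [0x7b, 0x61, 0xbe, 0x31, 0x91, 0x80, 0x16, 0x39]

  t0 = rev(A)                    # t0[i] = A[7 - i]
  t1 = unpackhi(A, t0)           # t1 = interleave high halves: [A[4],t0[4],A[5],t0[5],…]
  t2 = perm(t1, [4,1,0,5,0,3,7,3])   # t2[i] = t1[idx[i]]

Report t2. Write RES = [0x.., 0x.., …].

RES = [ 0x16  0x31  0x91  0x61  0x91  0xbe  0x7b  0xbe ]

  t0: 39 16 80 91 31 be 61 7b
  t1: 91 31 80 be 16 61 39 7b
  t2: 16 31 91 61 91 be 7b be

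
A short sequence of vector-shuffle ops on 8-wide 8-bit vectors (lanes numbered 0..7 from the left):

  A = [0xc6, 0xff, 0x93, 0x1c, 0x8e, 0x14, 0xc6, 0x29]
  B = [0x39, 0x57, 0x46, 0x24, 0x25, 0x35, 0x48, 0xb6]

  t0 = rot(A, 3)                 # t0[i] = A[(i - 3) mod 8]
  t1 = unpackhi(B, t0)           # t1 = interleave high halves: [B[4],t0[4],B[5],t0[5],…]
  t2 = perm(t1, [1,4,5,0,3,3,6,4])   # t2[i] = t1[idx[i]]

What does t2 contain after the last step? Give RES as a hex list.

RES = [0xff, 0x48, 0x1c, 0x25, 0x93, 0x93, 0xb6, 0x48]

→ t0 |14|c6|29|c6|ff|93|1c|8e|
→ t1 |25|ff|35|93|48|1c|b6|8e|
→ t2 |ff|48|1c|25|93|93|b6|48|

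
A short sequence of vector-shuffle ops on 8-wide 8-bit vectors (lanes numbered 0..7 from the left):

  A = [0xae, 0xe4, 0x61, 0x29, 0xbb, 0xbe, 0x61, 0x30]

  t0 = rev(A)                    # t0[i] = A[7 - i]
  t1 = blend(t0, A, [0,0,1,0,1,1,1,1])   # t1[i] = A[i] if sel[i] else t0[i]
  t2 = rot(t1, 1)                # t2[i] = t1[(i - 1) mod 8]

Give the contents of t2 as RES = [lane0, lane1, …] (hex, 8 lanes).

→ t0 |30|61|be|bb|29|61|e4|ae|
→ t1 |30|61|61|bb|bb|be|61|30|
→ t2 |30|30|61|61|bb|bb|be|61|

RES = [ 0x30  0x30  0x61  0x61  0xbb  0xbb  0xbe  0x61 ]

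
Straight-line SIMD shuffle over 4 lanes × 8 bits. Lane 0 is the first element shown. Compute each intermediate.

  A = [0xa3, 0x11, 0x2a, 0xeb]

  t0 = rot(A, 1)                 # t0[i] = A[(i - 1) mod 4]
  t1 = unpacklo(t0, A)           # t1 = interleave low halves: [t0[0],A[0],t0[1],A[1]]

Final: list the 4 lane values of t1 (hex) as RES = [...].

RES = [0xeb, 0xa3, 0xa3, 0x11]

→ t0 |eb|a3|11|2a|
→ t1 |eb|a3|a3|11|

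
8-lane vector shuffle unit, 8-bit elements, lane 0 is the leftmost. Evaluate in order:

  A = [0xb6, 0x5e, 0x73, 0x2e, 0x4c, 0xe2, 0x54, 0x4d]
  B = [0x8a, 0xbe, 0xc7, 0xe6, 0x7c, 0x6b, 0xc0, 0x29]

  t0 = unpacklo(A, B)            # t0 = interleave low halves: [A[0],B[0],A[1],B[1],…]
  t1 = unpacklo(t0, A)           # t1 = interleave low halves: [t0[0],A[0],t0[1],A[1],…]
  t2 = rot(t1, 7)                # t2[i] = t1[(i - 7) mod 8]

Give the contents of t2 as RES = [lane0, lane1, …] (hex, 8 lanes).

RES = [ 0xb6  0x8a  0x5e  0x5e  0x73  0xbe  0x2e  0xb6 ]

  t0: b6 8a 5e be 73 c7 2e e6
  t1: b6 b6 8a 5e 5e 73 be 2e
  t2: b6 8a 5e 5e 73 be 2e b6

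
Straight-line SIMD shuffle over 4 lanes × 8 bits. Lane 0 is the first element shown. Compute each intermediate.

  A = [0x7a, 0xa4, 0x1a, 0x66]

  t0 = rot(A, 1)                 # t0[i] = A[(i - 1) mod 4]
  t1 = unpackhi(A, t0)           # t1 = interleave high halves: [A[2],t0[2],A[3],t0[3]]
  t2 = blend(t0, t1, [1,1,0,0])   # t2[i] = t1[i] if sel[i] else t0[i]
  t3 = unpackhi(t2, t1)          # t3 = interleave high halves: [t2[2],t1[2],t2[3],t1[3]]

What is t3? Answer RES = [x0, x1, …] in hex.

RES = [ 0xa4  0x66  0x1a  0x1a ]

t0 = [0x66, 0x7a, 0xa4, 0x1a]
t1 = [0x1a, 0xa4, 0x66, 0x1a]
t2 = [0x1a, 0xa4, 0xa4, 0x1a]
t3 = [0xa4, 0x66, 0x1a, 0x1a]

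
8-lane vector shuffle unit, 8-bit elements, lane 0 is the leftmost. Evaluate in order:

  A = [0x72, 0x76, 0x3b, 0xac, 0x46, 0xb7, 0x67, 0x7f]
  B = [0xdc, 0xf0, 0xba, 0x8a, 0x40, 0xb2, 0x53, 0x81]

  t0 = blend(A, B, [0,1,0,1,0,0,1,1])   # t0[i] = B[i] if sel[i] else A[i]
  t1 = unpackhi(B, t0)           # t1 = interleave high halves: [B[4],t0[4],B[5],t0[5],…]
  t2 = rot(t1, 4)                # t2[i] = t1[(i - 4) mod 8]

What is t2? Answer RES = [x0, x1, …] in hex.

t0 = [0x72, 0xf0, 0x3b, 0x8a, 0x46, 0xb7, 0x53, 0x81]
t1 = [0x40, 0x46, 0xb2, 0xb7, 0x53, 0x53, 0x81, 0x81]
t2 = [0x53, 0x53, 0x81, 0x81, 0x40, 0x46, 0xb2, 0xb7]

RES = [ 0x53  0x53  0x81  0x81  0x40  0x46  0xb2  0xb7 ]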